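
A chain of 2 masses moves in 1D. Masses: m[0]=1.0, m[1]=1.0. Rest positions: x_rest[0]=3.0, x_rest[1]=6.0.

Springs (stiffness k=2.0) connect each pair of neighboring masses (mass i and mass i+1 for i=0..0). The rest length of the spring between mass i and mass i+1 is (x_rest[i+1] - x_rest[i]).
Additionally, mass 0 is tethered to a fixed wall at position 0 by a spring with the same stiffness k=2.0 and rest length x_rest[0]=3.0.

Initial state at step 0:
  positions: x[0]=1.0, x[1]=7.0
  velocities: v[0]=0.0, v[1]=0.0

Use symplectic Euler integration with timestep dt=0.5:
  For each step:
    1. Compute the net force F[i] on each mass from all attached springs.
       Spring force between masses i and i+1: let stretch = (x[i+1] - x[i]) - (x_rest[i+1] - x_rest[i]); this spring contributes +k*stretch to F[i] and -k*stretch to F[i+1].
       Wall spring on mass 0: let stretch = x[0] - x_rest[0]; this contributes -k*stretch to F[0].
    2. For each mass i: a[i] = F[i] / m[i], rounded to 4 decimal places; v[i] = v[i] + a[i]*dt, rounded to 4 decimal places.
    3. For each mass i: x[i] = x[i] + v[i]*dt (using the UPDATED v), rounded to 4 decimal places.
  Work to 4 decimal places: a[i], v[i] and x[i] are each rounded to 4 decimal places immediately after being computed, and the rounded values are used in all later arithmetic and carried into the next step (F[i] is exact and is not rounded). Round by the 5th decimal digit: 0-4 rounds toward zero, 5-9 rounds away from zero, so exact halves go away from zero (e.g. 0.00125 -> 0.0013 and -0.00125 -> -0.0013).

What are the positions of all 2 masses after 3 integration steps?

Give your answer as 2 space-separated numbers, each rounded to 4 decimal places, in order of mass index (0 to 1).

Step 0: x=[1.0000 7.0000] v=[0.0000 0.0000]
Step 1: x=[3.5000 5.5000] v=[5.0000 -3.0000]
Step 2: x=[5.2500 4.5000] v=[3.5000 -2.0000]
Step 3: x=[4.0000 5.3750] v=[-2.5000 1.7500]

Answer: 4.0000 5.3750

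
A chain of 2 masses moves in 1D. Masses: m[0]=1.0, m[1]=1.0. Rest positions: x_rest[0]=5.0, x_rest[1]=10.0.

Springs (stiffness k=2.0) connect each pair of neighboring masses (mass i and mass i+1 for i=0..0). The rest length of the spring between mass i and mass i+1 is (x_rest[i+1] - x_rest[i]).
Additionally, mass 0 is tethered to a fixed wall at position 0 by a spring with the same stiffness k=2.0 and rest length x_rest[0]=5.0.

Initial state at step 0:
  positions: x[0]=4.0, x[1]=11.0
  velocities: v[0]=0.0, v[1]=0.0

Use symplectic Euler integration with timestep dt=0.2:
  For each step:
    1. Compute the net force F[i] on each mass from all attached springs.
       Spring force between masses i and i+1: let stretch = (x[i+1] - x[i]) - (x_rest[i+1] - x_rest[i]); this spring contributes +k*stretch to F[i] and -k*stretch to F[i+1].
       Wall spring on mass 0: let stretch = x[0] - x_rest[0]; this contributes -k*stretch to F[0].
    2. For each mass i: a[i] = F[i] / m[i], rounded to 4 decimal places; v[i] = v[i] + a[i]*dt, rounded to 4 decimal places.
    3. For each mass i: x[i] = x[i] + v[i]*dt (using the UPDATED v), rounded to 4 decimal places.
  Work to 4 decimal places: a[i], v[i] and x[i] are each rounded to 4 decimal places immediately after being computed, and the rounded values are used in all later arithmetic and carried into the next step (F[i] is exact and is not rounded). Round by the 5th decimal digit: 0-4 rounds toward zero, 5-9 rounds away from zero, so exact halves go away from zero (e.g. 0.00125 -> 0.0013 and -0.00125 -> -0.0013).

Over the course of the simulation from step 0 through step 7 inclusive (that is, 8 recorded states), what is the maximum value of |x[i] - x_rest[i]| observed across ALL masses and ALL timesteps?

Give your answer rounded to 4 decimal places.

Step 0: x=[4.0000 11.0000] v=[0.0000 0.0000]
Step 1: x=[4.2400 10.8400] v=[1.2000 -0.8000]
Step 2: x=[4.6688 10.5520] v=[2.1440 -1.4400]
Step 3: x=[5.1948 10.1933] v=[2.6298 -1.7933]
Step 4: x=[5.7051 9.8348] v=[2.5513 -1.7927]
Step 5: x=[6.0893 9.5459] v=[1.9211 -1.4446]
Step 6: x=[6.2629 9.3805] v=[0.8680 -0.8272]
Step 7: x=[6.1849 9.3657] v=[-0.3901 -0.0742]
Max displacement = 1.2629

Answer: 1.2629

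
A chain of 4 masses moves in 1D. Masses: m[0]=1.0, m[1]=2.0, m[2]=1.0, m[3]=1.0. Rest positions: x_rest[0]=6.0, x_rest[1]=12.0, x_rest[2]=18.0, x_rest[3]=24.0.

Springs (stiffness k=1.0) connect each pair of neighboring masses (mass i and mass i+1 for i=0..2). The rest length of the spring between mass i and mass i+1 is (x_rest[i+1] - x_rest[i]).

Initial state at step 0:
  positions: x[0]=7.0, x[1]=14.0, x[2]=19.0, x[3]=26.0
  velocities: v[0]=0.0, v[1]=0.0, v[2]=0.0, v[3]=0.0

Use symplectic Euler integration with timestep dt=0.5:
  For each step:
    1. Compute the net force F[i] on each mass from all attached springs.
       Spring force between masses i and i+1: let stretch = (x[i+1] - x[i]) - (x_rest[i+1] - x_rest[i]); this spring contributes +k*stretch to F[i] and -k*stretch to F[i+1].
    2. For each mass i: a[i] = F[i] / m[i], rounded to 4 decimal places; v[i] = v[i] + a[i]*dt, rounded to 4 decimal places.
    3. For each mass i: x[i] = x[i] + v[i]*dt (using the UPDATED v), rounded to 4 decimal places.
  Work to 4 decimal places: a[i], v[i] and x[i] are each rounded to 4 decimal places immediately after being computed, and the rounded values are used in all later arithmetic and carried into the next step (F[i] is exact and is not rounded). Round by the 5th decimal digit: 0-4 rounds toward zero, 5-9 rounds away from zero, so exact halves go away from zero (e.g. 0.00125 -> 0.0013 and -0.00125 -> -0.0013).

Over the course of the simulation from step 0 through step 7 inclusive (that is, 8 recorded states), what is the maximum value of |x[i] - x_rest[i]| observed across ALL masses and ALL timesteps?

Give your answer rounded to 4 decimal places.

Step 0: x=[7.0000 14.0000 19.0000 26.0000] v=[0.0000 0.0000 0.0000 0.0000]
Step 1: x=[7.2500 13.7500 19.5000 25.7500] v=[0.5000 -0.5000 1.0000 -0.5000]
Step 2: x=[7.6250 13.4063 20.1250 25.4375] v=[0.7500 -0.6875 1.2500 -0.6250]
Step 3: x=[7.9454 13.1797 20.3985 25.2969] v=[0.6407 -0.4532 0.5469 -0.2813]
Step 4: x=[8.0744 13.2012 20.0919 25.4317] v=[0.2579 0.0430 -0.6133 0.2695]
Step 5: x=[7.9851 13.4432 19.3975 25.7315] v=[-0.1787 0.4840 -1.3888 0.5996]
Step 6: x=[7.7603 13.7473 18.7980 25.9478] v=[-0.4497 0.6081 -1.1990 0.4326]
Step 7: x=[7.5322 13.9343 18.7233 25.8767] v=[-0.4562 0.3740 -0.1495 -0.1423]
Max displacement = 2.3985

Answer: 2.3985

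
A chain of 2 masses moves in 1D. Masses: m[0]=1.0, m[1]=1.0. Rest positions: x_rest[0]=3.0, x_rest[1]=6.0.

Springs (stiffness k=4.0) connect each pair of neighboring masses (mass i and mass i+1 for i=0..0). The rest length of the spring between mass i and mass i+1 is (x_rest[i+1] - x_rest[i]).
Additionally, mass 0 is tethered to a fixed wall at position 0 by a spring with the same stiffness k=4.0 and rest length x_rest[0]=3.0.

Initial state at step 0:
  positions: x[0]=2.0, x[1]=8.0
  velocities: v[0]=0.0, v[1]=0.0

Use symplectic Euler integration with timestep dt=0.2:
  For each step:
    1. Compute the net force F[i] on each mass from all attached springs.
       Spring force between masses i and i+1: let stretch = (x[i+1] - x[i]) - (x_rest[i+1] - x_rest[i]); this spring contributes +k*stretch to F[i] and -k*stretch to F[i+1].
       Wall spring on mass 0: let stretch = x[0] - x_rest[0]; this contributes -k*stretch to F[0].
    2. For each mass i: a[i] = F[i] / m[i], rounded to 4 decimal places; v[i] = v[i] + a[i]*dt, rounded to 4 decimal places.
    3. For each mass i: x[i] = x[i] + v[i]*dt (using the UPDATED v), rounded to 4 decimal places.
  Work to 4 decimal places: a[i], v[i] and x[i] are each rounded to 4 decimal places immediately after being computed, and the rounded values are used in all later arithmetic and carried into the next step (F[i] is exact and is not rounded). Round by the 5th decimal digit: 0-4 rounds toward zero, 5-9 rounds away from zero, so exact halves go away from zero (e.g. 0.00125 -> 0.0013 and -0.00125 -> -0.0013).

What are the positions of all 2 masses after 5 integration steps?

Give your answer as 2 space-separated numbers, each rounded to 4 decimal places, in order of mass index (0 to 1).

Step 0: x=[2.0000 8.0000] v=[0.0000 0.0000]
Step 1: x=[2.6400 7.5200] v=[3.2000 -2.4000]
Step 2: x=[3.6384 6.7392] v=[4.9920 -3.9040]
Step 3: x=[4.5508 5.9423] v=[4.5619 -3.9846]
Step 4: x=[4.9577 5.4027] v=[2.0345 -2.6978]
Step 5: x=[4.6426 5.2719] v=[-1.5757 -0.6538]

Answer: 4.6426 5.2719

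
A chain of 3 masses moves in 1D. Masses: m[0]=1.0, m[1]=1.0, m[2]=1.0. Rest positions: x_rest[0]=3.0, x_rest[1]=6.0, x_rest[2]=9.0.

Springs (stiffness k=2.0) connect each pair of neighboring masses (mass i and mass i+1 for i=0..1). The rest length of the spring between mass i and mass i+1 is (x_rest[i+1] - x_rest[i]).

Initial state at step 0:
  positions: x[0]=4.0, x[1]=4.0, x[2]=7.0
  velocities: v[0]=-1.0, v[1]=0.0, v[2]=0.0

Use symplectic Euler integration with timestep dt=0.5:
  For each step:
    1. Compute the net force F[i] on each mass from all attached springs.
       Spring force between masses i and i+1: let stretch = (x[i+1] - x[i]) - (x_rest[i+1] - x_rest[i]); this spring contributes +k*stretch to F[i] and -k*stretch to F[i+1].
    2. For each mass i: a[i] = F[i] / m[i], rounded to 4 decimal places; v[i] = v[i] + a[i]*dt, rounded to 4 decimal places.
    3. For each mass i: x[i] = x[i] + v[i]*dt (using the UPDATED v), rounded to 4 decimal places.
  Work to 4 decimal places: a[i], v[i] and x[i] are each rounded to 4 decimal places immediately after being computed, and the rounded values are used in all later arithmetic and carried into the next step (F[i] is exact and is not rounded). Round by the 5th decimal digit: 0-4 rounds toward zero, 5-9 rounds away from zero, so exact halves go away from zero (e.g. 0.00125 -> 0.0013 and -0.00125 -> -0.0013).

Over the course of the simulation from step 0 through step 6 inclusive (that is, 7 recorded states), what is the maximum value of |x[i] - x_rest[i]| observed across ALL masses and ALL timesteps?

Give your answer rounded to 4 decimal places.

Step 0: x=[4.0000 4.0000 7.0000] v=[-1.0000 0.0000 0.0000]
Step 1: x=[2.0000 5.5000 7.0000] v=[-4.0000 3.0000 0.0000]
Step 2: x=[0.2500 6.0000 7.7500] v=[-3.5000 1.0000 1.5000]
Step 3: x=[-0.1250 4.5000 9.1250] v=[-0.7500 -3.0000 2.7500]
Step 4: x=[0.3125 3.0000 9.6875] v=[0.8750 -3.0000 1.1250]
Step 5: x=[0.5938 3.5000 8.4063] v=[0.5625 1.0000 -2.5625]
Step 6: x=[0.8282 5.0001 6.1719] v=[0.4687 3.0001 -4.4688]
Max displacement = 3.1250

Answer: 3.1250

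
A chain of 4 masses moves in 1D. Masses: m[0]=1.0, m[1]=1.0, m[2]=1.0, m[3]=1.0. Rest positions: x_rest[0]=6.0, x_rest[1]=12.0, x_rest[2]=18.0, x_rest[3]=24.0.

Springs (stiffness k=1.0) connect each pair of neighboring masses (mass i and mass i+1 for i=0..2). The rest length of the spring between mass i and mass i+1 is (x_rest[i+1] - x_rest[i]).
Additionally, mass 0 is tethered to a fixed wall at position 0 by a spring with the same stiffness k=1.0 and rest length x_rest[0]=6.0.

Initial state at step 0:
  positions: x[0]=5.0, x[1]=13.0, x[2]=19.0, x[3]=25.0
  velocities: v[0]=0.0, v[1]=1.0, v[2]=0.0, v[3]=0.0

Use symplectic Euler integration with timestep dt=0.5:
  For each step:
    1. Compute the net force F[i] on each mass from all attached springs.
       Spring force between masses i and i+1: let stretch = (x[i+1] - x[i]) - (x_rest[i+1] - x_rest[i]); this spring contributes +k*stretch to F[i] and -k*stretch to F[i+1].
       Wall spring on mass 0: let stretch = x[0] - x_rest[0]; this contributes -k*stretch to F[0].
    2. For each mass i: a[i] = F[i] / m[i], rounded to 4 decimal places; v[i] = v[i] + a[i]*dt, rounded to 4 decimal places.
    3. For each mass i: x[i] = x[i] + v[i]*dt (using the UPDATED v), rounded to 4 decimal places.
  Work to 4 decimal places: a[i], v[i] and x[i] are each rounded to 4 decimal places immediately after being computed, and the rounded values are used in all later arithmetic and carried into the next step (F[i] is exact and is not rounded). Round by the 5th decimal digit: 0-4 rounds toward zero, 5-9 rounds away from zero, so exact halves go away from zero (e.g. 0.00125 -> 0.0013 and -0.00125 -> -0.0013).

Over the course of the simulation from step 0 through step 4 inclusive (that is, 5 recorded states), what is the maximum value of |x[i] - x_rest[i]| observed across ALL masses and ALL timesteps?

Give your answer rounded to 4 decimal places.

Answer: 1.8516

Derivation:
Step 0: x=[5.0000 13.0000 19.0000 25.0000] v=[0.0000 1.0000 0.0000 0.0000]
Step 1: x=[5.7500 13.0000 19.0000 25.0000] v=[1.5000 0.0000 0.0000 0.0000]
Step 2: x=[6.8750 12.6875 19.0000 25.0000] v=[2.2500 -0.6250 0.0000 0.0000]
Step 3: x=[7.7344 12.5000 18.9219 25.0000] v=[1.7188 -0.3750 -0.1563 0.0000]
Step 4: x=[7.8516 12.7266 18.7578 24.9805] v=[0.2344 0.4532 -0.3282 -0.0391]
Max displacement = 1.8516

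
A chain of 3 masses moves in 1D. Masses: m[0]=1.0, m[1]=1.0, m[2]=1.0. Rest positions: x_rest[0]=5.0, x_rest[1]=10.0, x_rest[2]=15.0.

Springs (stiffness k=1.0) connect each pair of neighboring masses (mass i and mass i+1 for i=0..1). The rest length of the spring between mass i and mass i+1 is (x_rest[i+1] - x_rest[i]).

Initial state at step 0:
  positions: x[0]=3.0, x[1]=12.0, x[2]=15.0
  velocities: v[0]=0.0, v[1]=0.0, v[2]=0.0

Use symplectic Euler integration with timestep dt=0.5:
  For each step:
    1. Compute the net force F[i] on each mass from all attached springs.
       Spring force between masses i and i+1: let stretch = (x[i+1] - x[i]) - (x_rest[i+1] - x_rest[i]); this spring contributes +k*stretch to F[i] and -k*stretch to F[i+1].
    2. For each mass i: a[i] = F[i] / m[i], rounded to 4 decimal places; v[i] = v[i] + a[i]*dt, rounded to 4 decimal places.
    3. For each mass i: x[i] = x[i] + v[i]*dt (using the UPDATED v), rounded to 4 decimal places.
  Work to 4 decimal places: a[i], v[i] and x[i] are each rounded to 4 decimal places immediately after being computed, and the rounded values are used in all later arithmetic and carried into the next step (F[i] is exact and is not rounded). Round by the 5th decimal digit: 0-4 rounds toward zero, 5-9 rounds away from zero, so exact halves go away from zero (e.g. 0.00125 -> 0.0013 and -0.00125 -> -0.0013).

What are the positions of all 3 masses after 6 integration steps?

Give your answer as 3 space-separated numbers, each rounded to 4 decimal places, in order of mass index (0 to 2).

Answer: 5.0289 11.9869 12.9844

Derivation:
Step 0: x=[3.0000 12.0000 15.0000] v=[0.0000 0.0000 0.0000]
Step 1: x=[4.0000 10.5000 15.5000] v=[2.0000 -3.0000 1.0000]
Step 2: x=[5.3750 8.6250 16.0000] v=[2.7500 -3.7500 1.0000]
Step 3: x=[6.3125 7.7813 15.9063] v=[1.8750 -1.6875 -0.1875]
Step 4: x=[6.3672 8.6016 15.0313] v=[0.1094 1.6406 -1.7500]
Step 5: x=[5.7305 10.4708 13.7989] v=[-1.2734 3.7383 -2.4649]
Step 6: x=[5.0289 11.9869 12.9844] v=[-1.4033 3.0322 -1.6290]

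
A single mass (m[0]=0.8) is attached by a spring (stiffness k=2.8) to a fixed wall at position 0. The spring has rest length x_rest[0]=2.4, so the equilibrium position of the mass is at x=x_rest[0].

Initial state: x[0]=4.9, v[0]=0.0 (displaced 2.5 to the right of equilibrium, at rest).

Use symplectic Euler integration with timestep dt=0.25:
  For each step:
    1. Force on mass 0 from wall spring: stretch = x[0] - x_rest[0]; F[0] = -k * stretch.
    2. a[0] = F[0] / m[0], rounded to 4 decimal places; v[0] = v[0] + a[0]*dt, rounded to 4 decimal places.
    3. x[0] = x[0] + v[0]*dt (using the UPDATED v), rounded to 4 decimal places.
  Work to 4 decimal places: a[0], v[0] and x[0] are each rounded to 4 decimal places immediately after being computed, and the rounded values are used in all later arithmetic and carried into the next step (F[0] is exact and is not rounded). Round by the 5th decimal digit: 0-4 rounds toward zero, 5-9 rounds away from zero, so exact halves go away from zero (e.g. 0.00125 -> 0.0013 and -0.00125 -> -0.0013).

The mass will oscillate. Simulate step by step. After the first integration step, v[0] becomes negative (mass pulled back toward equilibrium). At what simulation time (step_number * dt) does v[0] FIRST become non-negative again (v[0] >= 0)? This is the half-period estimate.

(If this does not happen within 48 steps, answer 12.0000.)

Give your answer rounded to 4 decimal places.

Step 0: x=[4.9000] v=[0.0000]
Step 1: x=[4.3531] v=[-2.1875]
Step 2: x=[3.3790] v=[-3.8965]
Step 3: x=[2.1907] v=[-4.7531]
Step 4: x=[1.0482] v=[-4.5700]
Step 5: x=[0.2014] v=[-3.3872]
Step 6: x=[-0.1645] v=[-1.4634]
Step 7: x=[0.0307] v=[0.7806]
First v>=0 after going negative at step 7, time=1.7500

Answer: 1.7500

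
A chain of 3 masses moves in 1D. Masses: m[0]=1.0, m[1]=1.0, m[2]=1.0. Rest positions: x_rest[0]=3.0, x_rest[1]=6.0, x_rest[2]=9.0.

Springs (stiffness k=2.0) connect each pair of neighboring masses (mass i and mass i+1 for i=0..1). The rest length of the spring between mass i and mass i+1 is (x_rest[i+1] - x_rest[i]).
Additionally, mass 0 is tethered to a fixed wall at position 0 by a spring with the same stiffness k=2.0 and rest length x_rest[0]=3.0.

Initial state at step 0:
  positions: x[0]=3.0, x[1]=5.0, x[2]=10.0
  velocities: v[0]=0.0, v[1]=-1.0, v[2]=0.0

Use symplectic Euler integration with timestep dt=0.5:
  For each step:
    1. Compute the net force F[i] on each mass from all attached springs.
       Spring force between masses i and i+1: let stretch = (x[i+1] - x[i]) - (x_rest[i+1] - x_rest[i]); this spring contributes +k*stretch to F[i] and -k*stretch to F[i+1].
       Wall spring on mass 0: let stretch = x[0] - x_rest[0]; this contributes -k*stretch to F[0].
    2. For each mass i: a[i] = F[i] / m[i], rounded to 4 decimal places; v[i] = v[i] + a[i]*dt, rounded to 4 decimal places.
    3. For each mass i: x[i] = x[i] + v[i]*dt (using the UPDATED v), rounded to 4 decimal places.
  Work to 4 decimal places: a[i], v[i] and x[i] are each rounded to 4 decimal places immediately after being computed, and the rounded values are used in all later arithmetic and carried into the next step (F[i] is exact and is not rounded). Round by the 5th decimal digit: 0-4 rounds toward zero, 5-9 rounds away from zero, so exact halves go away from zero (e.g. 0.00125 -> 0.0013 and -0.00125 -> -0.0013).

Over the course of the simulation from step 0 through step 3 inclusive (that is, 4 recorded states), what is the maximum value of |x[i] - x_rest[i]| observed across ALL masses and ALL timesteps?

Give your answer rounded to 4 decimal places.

Answer: 1.1250

Derivation:
Step 0: x=[3.0000 5.0000 10.0000] v=[0.0000 -1.0000 0.0000]
Step 1: x=[2.5000 6.0000 9.0000] v=[-1.0000 2.0000 -2.0000]
Step 2: x=[2.5000 6.7500 8.0000] v=[0.0000 1.5000 -2.0000]
Step 3: x=[3.3750 6.0000 7.8750] v=[1.7500 -1.5000 -0.2500]
Max displacement = 1.1250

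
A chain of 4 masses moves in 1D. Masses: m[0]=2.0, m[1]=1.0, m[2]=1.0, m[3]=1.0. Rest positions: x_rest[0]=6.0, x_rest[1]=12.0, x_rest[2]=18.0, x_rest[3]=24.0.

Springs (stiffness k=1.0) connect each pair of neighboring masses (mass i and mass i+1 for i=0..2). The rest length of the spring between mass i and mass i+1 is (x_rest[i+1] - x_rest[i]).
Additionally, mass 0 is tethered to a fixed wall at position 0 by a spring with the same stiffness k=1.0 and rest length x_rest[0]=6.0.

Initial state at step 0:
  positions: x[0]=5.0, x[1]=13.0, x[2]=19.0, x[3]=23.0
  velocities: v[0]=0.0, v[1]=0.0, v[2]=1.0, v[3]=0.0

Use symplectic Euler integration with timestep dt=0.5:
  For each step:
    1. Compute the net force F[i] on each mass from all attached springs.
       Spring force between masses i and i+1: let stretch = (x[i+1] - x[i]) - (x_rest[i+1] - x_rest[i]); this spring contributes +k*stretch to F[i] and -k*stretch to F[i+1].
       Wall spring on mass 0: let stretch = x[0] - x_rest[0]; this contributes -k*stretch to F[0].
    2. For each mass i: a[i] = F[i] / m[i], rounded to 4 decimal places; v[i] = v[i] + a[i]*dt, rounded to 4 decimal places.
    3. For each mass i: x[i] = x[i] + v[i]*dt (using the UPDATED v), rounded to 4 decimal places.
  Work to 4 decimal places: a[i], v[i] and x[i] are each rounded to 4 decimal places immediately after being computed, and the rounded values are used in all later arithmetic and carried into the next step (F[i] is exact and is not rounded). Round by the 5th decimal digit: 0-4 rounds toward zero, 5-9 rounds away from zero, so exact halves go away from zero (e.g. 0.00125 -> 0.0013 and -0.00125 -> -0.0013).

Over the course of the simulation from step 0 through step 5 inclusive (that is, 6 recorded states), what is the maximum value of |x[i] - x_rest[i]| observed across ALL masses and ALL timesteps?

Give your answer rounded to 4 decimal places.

Step 0: x=[5.0000 13.0000 19.0000 23.0000] v=[0.0000 0.0000 1.0000 0.0000]
Step 1: x=[5.3750 12.5000 19.0000 23.5000] v=[0.7500 -1.0000 0.0000 1.0000]
Step 2: x=[5.9688 11.8438 18.5000 24.3750] v=[1.1875 -1.3125 -1.0000 1.7500]
Step 3: x=[6.5509 11.3829 17.8047 25.2813] v=[1.1641 -0.9219 -1.3906 1.8125]
Step 4: x=[6.9181 11.3194 17.3731 25.8184] v=[0.7344 -0.1270 -0.8632 1.0742]
Step 5: x=[6.9707 11.6690 17.5394 25.7442] v=[0.1052 0.6992 0.3326 -0.1485]
Max displacement = 1.8184

Answer: 1.8184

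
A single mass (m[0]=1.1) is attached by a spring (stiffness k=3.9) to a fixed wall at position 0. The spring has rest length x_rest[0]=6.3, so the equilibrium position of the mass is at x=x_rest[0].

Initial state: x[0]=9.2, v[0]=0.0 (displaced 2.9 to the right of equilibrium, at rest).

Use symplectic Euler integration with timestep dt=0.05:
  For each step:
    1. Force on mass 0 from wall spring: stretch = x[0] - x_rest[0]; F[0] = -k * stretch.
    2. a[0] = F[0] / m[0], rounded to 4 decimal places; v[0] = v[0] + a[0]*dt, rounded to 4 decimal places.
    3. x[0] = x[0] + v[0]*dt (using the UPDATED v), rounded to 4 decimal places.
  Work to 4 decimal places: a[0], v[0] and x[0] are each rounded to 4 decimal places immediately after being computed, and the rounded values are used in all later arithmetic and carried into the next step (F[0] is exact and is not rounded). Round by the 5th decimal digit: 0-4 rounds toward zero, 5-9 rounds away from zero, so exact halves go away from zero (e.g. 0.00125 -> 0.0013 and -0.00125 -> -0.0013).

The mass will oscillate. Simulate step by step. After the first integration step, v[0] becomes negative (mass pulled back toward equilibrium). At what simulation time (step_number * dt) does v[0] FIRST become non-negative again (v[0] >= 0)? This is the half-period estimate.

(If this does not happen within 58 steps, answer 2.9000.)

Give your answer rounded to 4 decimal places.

Answer: 1.7000

Derivation:
Step 0: x=[9.2000] v=[0.0000]
Step 1: x=[9.1743] v=[-0.5141]
Step 2: x=[9.1231] v=[-1.0236]
Step 3: x=[9.0469] v=[-1.5241]
Step 4: x=[8.9463] v=[-2.0111]
Step 5: x=[8.8223] v=[-2.4802]
Step 6: x=[8.6759] v=[-2.9273]
Step 7: x=[8.5085] v=[-3.3485]
Step 8: x=[8.3215] v=[-3.7400]
Step 9: x=[8.1166] v=[-4.0984]
Step 10: x=[7.8956] v=[-4.4204]
Step 11: x=[7.6604] v=[-4.7033]
Step 12: x=[7.4132] v=[-4.9445]
Step 13: x=[7.1561] v=[-5.1418]
Step 14: x=[6.8914] v=[-5.2936]
Step 15: x=[6.6215] v=[-5.3984]
Step 16: x=[6.3487] v=[-5.4554]
Step 17: x=[6.0755] v=[-5.4640]
Step 18: x=[5.8043] v=[-5.4242]
Step 19: x=[5.5375] v=[-5.3363]
Step 20: x=[5.2774] v=[-5.2011]
Step 21: x=[5.0264] v=[-5.0198]
Step 22: x=[4.7867] v=[-4.7940]
Step 23: x=[4.5604] v=[-4.5257]
Step 24: x=[4.3495] v=[-4.2173]
Step 25: x=[4.1559] v=[-3.8715]
Step 26: x=[3.9813] v=[-3.4914]
Step 27: x=[3.8273] v=[-3.0804]
Step 28: x=[3.6952] v=[-2.6421]
Step 29: x=[3.5862] v=[-2.1803]
Step 30: x=[3.5012] v=[-1.6992]
Step 31: x=[3.4410] v=[-1.2031]
Step 32: x=[3.4062] v=[-0.6963]
Step 33: x=[3.3970] v=[-0.1833]
Step 34: x=[3.4136] v=[0.3313]
First v>=0 after going negative at step 34, time=1.7000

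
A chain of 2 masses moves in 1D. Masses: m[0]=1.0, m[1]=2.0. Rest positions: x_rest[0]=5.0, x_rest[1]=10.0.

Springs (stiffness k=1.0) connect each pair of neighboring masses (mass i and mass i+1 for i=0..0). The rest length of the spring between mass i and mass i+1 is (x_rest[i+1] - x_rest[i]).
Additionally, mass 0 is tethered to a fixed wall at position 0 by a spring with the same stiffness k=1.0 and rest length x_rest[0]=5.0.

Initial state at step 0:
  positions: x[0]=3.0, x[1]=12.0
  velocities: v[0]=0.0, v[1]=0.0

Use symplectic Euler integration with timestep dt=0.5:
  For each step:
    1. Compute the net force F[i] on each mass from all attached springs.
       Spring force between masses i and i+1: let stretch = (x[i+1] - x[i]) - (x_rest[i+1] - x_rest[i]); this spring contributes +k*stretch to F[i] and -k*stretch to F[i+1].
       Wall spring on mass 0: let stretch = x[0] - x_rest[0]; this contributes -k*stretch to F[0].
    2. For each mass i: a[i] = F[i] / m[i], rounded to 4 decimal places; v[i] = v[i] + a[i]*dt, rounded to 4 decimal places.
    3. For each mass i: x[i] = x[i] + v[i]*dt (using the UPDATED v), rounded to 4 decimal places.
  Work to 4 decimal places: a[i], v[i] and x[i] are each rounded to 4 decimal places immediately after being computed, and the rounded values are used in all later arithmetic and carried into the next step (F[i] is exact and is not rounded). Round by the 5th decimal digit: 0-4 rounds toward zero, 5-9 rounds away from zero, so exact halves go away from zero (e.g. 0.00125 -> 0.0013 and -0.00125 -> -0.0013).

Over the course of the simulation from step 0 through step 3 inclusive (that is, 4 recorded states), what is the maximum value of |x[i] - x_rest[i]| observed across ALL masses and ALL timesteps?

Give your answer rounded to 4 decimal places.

Answer: 3.1250

Derivation:
Step 0: x=[3.0000 12.0000] v=[0.0000 0.0000]
Step 1: x=[4.5000 11.5000] v=[3.0000 -1.0000]
Step 2: x=[6.6250 10.7500] v=[4.2500 -1.5000]
Step 3: x=[8.1250 10.1094] v=[3.0000 -1.2813]
Max displacement = 3.1250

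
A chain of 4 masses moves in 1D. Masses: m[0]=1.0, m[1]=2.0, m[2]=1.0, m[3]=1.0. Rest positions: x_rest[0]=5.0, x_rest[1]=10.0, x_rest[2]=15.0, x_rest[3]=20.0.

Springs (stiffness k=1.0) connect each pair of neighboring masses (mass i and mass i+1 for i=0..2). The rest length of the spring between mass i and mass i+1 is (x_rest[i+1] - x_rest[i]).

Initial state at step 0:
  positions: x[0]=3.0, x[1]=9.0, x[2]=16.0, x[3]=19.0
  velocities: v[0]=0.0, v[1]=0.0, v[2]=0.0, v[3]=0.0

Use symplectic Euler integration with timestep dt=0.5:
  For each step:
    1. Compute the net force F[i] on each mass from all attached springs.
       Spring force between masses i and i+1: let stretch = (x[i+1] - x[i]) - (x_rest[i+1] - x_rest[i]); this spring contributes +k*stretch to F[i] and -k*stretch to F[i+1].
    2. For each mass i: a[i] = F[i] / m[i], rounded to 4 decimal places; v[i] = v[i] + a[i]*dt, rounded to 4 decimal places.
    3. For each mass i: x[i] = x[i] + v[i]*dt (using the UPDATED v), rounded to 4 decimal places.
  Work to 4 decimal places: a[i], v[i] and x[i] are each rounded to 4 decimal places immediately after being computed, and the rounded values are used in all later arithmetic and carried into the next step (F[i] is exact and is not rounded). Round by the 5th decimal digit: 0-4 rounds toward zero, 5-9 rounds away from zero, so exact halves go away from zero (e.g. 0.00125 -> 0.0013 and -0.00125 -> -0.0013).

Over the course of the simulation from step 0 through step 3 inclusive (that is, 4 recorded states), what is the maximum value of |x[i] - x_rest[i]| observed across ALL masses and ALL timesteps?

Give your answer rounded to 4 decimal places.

Answer: 2.1718

Derivation:
Step 0: x=[3.0000 9.0000 16.0000 19.0000] v=[0.0000 0.0000 0.0000 0.0000]
Step 1: x=[3.2500 9.1250 15.0000 19.5000] v=[0.5000 0.2500 -2.0000 1.0000]
Step 2: x=[3.7188 9.2500 13.6563 20.1250] v=[0.9375 0.2500 -2.6875 1.2500]
Step 3: x=[4.3204 9.2344 12.8282 20.3829] v=[1.2031 -0.0313 -1.6563 0.5157]
Max displacement = 2.1718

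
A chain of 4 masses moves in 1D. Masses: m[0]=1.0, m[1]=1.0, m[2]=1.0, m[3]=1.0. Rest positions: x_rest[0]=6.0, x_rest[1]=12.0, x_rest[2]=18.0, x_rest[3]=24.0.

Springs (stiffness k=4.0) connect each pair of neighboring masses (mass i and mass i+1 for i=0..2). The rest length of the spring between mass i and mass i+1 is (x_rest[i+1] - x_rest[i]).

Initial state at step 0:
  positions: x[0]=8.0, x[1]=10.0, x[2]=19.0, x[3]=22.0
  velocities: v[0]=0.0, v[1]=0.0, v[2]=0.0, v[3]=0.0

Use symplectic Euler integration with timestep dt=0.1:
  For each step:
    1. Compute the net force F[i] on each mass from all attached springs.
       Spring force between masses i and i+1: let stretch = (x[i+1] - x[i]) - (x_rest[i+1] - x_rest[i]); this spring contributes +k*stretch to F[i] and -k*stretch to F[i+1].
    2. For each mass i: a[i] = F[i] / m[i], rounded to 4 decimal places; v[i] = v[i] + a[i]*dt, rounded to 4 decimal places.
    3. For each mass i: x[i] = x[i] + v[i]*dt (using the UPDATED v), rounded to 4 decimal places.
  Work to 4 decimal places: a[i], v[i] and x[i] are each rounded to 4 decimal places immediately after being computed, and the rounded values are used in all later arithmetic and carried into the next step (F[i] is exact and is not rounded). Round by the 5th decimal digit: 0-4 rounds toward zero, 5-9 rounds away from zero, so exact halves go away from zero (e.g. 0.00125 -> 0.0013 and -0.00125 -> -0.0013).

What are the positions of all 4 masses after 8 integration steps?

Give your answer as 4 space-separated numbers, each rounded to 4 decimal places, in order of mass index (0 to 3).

Step 0: x=[8.0000 10.0000 19.0000 22.0000] v=[0.0000 0.0000 0.0000 0.0000]
Step 1: x=[7.8400 10.2800 18.7600 22.1200] v=[-1.6000 2.8000 -2.4000 1.2000]
Step 2: x=[7.5376 10.8016 18.3152 22.3456] v=[-3.0240 5.2160 -4.4480 2.2560]
Step 3: x=[7.1258 11.4932 17.7311 22.6500] v=[-4.1184 6.9158 -5.8413 3.0438]
Step 4: x=[6.6487 12.2596 17.0942 22.9976] v=[-4.7714 7.6640 -6.3689 3.4762]
Step 5: x=[6.1560 12.9950 16.5001 23.3491] v=[-4.9270 7.3535 -5.9414 3.5148]
Step 6: x=[5.6969 13.5970 16.0397 23.6666] v=[-4.5914 6.0199 -4.6038 3.1752]
Step 7: x=[5.3138 13.9807 15.7867 23.9190] v=[-3.8314 3.8369 -2.5301 2.5244]
Step 8: x=[5.0373 14.0900 15.7867 24.0862] v=[-2.7646 1.0925 0.0004 1.6715]

Answer: 5.0373 14.0900 15.7867 24.0862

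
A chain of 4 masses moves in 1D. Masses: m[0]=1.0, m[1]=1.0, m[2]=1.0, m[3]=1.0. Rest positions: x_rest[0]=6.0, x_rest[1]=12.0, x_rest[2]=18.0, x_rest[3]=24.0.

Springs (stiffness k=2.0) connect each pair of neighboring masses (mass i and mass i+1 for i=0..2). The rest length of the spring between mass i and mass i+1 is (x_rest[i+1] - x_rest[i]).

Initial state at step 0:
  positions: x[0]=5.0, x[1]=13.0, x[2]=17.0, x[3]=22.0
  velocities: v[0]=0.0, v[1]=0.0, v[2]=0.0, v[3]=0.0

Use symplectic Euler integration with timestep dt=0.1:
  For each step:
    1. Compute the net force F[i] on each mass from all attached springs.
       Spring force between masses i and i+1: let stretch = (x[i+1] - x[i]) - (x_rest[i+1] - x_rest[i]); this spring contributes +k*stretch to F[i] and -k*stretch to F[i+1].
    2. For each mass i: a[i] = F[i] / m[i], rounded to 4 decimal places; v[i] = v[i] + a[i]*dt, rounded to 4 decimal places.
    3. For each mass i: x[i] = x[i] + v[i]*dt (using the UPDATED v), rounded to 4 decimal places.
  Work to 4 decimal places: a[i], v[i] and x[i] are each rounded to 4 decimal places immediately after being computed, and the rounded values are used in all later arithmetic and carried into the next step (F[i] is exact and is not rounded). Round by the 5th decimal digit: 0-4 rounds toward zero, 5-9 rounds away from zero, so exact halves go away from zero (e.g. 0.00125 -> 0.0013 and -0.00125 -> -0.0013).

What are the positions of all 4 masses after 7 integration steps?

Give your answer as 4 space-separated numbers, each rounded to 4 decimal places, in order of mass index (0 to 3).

Answer: 5.8448 11.2616 17.3413 22.5523

Derivation:
Step 0: x=[5.0000 13.0000 17.0000 22.0000] v=[0.0000 0.0000 0.0000 0.0000]
Step 1: x=[5.0400 12.9200 17.0200 22.0200] v=[0.4000 -0.8000 0.2000 0.2000]
Step 2: x=[5.1176 12.7644 17.0580 22.0600] v=[0.7760 -1.5560 0.3800 0.4000]
Step 3: x=[5.2281 12.5417 17.1102 22.1200] v=[1.1054 -2.2266 0.5217 0.5996]
Step 4: x=[5.3649 12.2641 17.1712 22.1998] v=[1.3681 -2.7756 0.6100 0.7976]
Step 5: x=[5.5197 11.9467 17.2346 22.2990] v=[1.5479 -3.1740 0.6343 0.9919]
Step 6: x=[5.6830 11.6065 17.2936 22.4169] v=[1.6333 -3.4018 0.5896 1.1790]
Step 7: x=[5.8448 11.2616 17.3413 22.5523] v=[1.6180 -3.4491 0.4768 1.3543]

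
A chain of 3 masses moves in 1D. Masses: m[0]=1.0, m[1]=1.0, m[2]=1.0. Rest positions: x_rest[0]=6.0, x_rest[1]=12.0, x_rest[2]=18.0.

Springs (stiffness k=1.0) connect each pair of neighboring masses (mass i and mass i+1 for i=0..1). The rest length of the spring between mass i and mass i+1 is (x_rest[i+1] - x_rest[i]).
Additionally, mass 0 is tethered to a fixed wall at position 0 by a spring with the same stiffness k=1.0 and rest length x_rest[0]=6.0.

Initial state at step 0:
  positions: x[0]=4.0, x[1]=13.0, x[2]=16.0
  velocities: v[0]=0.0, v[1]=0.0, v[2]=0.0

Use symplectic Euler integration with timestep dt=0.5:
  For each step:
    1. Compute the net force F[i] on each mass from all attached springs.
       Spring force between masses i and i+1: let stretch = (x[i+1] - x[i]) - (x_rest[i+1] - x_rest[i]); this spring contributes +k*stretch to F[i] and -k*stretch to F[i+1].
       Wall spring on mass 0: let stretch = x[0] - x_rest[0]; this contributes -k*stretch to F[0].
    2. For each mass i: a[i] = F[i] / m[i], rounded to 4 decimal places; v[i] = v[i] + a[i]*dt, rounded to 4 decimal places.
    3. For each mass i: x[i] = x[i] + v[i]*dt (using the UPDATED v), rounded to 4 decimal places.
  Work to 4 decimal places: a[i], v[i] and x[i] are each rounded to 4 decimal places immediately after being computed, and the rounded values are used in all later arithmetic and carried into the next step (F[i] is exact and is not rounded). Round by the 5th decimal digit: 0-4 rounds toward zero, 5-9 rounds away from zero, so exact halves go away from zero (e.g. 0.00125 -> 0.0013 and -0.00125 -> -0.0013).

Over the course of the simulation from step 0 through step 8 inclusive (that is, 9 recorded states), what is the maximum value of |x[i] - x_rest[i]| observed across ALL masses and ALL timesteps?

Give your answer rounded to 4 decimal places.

Answer: 2.7656

Derivation:
Step 0: x=[4.0000 13.0000 16.0000] v=[0.0000 0.0000 0.0000]
Step 1: x=[5.2500 11.5000 16.7500] v=[2.5000 -3.0000 1.5000]
Step 2: x=[6.7500 9.7500 17.6875] v=[3.0000 -3.5000 1.8750]
Step 3: x=[7.3125 9.2344 18.1407] v=[1.1250 -1.0313 0.9063]
Step 4: x=[6.5274 10.4649 17.8673] v=[-1.5703 2.4609 -0.5469]
Step 5: x=[5.0948 12.5616 17.2433] v=[-2.8653 4.1934 -1.2481]
Step 6: x=[4.2552 13.9621 16.9488] v=[-1.6793 2.8009 -0.5890]
Step 7: x=[4.7785 13.6825 17.4077] v=[1.0466 -0.5592 0.9177]
Step 8: x=[6.3332 12.1082 18.4353] v=[3.1094 -3.1486 2.0551]
Max displacement = 2.7656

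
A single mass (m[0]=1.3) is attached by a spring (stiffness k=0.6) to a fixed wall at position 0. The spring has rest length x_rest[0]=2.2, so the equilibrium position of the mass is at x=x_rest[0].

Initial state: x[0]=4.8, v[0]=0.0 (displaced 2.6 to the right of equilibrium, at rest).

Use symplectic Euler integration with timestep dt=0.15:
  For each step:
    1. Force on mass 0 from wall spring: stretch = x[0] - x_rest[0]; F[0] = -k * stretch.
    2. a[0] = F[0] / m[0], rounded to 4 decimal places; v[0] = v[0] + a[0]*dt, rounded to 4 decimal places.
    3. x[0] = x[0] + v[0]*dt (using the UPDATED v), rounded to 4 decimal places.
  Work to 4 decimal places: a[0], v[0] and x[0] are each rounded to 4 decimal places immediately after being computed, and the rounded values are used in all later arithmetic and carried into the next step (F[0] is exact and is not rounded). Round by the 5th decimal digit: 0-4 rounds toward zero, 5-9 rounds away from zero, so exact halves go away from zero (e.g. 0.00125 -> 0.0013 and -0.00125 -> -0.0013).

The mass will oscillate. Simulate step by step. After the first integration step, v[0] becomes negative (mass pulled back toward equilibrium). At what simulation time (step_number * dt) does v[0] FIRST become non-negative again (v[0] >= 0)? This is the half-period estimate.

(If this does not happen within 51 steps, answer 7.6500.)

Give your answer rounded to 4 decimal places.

Step 0: x=[4.8000] v=[0.0000]
Step 1: x=[4.7730] v=[-0.1800]
Step 2: x=[4.7193] v=[-0.3581]
Step 3: x=[4.6394] v=[-0.5325]
Step 4: x=[4.5342] v=[-0.7014]
Step 5: x=[4.4048] v=[-0.8630]
Step 6: x=[4.2525] v=[-1.0156]
Step 7: x=[4.0788] v=[-1.1577]
Step 8: x=[3.8856] v=[-1.2878]
Step 9: x=[3.6749] v=[-1.4045]
Step 10: x=[3.4489] v=[-1.5066]
Step 11: x=[3.2099] v=[-1.5931]
Step 12: x=[2.9605] v=[-1.6630]
Step 13: x=[2.7031] v=[-1.7157]
Step 14: x=[2.4405] v=[-1.7505]
Step 15: x=[2.1754] v=[-1.7672]
Step 16: x=[1.9106] v=[-1.7655]
Step 17: x=[1.6488] v=[-1.7455]
Step 18: x=[1.3927] v=[-1.7073]
Step 19: x=[1.1450] v=[-1.6514]
Step 20: x=[0.9082] v=[-1.5784]
Step 21: x=[0.6849] v=[-1.4890]
Step 22: x=[0.4773] v=[-1.3841]
Step 23: x=[0.2876] v=[-1.2648]
Step 24: x=[0.1177] v=[-1.1324]
Step 25: x=[-0.0305] v=[-0.9882]
Step 26: x=[-0.1556] v=[-0.8338]
Step 27: x=[-0.2562] v=[-0.6707]
Step 28: x=[-0.3313] v=[-0.5007]
Step 29: x=[-0.3801] v=[-0.3255]
Step 30: x=[-0.4021] v=[-0.1469]
Step 31: x=[-0.3971] v=[0.0333]
First v>=0 after going negative at step 31, time=4.6500

Answer: 4.6500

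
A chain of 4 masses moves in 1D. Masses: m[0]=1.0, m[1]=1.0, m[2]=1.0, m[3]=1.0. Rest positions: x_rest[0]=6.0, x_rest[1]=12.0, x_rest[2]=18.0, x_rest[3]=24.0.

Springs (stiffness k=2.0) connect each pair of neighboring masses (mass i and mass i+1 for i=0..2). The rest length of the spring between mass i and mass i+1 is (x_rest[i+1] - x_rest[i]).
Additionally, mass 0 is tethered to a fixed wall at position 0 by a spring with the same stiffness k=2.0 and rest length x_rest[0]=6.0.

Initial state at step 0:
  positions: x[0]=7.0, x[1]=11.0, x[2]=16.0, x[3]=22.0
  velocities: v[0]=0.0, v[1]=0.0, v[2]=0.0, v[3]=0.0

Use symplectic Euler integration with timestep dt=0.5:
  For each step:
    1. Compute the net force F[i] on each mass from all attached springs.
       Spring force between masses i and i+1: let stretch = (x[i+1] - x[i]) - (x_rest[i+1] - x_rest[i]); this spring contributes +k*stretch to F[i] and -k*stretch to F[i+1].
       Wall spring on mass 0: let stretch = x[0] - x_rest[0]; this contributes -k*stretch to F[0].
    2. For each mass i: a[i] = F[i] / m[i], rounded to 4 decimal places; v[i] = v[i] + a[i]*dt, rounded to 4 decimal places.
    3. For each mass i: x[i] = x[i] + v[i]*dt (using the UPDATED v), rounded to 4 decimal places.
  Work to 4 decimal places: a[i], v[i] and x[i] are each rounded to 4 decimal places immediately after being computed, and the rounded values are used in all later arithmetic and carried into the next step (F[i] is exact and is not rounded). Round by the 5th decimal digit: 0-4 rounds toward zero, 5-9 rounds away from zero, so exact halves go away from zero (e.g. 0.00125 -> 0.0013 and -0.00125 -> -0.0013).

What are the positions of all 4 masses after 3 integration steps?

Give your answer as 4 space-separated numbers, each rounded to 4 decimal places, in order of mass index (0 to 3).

Answer: 4.5000 10.7500 17.6250 23.0000

Derivation:
Step 0: x=[7.0000 11.0000 16.0000 22.0000] v=[0.0000 0.0000 0.0000 0.0000]
Step 1: x=[5.5000 11.5000 16.5000 22.0000] v=[-3.0000 1.0000 1.0000 0.0000]
Step 2: x=[4.2500 11.5000 17.2500 22.2500] v=[-2.5000 0.0000 1.5000 0.5000]
Step 3: x=[4.5000 10.7500 17.6250 23.0000] v=[0.5000 -1.5000 0.7500 1.5000]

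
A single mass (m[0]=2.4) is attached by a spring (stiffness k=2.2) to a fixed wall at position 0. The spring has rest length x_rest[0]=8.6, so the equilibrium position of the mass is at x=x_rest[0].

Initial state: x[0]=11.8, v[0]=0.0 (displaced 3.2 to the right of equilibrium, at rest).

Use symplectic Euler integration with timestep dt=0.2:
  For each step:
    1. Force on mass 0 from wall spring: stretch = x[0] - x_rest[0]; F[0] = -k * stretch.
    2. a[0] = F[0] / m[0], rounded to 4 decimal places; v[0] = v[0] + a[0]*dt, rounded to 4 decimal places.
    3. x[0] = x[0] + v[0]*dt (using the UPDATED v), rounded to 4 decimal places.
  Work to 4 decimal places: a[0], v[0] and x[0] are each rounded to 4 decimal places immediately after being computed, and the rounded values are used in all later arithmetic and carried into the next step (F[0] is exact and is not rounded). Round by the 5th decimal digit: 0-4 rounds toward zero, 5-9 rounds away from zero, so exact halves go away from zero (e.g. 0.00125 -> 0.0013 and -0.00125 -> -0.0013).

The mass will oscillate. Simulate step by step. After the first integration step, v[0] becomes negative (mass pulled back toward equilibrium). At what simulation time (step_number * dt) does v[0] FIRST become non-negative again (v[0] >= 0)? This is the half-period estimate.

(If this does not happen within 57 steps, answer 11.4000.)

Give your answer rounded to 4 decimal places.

Step 0: x=[11.8000] v=[0.0000]
Step 1: x=[11.6827] v=[-0.5867]
Step 2: x=[11.4523] v=[-1.1519]
Step 3: x=[11.1173] v=[-1.6748]
Step 4: x=[10.6900] v=[-2.1363]
Step 5: x=[10.1861] v=[-2.5195]
Step 6: x=[9.6240] v=[-2.8103]
Step 7: x=[9.0244] v=[-2.9980]
Step 8: x=[8.4092] v=[-3.0758]
Step 9: x=[7.8010] v=[-3.0408]
Step 10: x=[7.2221] v=[-2.8943]
Step 11: x=[6.6938] v=[-2.6417]
Step 12: x=[6.2354] v=[-2.2922]
Step 13: x=[5.8637] v=[-1.8587]
Step 14: x=[5.5923] v=[-1.3570]
Step 15: x=[5.4312] v=[-0.8056]
Step 16: x=[5.3863] v=[-0.2247]
Step 17: x=[5.4592] v=[0.3645]
First v>=0 after going negative at step 17, time=3.4000

Answer: 3.4000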